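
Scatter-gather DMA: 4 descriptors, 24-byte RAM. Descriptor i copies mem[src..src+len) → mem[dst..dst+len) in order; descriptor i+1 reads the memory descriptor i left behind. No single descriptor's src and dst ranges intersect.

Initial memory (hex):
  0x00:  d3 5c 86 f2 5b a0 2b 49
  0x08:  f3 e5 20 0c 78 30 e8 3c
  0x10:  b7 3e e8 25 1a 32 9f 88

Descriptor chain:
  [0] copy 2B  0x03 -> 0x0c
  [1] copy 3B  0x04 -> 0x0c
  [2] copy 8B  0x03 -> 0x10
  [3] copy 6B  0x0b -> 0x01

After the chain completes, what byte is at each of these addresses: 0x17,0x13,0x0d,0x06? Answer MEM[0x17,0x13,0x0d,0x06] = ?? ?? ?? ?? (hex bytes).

MEM[0x17,0x13,0x0d,0x06] = 20 2b a0 f2

  after D0: wrote 2B at 0x0c = f25b
  after D1: wrote 3B at 0x0c = 5ba02b
  after D2: wrote 8B at 0x10 = f25ba02b49f3e520
  after D3: wrote 6B at 0x01 = 0c5ba02b3cf2
query mem[0x17]=0x20, mem[0x13]=0x2b, mem[0x0d]=0xa0, mem[0x06]=0xf2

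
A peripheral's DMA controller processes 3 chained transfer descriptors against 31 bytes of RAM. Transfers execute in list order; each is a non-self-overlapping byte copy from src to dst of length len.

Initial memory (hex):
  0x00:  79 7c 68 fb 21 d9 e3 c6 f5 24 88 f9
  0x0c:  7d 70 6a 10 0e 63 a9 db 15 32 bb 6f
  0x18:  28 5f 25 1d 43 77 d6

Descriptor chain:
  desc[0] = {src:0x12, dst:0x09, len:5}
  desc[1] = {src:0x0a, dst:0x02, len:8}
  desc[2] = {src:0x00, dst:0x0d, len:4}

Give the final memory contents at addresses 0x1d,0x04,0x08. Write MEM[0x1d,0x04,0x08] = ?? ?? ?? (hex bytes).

MEM[0x1d,0x04,0x08] = 77 32 0e

  after D0: wrote 5B at 0x09 = a9db1532bb
  after D1: wrote 8B at 0x02 = db1532bb6a100e63
  after D2: wrote 4B at 0x0d = 797cdb15
query mem[0x1d]=0x77, mem[0x04]=0x32, mem[0x08]=0x0e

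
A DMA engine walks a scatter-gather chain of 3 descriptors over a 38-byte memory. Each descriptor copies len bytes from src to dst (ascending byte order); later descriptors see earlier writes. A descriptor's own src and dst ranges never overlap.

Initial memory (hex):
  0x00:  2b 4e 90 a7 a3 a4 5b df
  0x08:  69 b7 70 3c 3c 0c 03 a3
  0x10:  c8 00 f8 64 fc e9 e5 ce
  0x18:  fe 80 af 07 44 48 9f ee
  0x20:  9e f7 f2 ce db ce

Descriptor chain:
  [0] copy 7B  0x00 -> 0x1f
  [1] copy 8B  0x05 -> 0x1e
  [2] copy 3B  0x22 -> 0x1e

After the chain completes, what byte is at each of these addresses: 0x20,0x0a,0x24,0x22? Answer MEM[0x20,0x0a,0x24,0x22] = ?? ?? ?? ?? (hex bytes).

MEM[0x20,0x0a,0x24,0x22] = 3c 70 3c b7

D0: mem[0x1f..0x25] <- [2b 4e 90 a7 a3 a4 5b]
D1: mem[0x1e..0x25] <- [a4 5b df 69 b7 70 3c 3c]
D2: mem[0x1e..0x20] <- [b7 70 3c]
query mem[0x20]=0x3c, mem[0x0a]=0x70, mem[0x24]=0x3c, mem[0x22]=0xb7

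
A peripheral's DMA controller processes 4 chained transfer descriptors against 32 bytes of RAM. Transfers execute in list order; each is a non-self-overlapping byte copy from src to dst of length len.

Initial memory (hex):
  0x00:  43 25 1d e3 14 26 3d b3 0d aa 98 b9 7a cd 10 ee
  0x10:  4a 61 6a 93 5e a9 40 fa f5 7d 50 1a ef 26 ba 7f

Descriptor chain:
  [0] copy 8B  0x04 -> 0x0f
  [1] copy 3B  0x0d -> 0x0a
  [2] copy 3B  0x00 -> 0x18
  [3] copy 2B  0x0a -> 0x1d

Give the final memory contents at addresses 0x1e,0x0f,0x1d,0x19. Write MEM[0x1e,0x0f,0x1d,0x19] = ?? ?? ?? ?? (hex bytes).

MEM[0x1e,0x0f,0x1d,0x19] = 10 14 cd 25

#0 dst[0x0f+8] := {0x14,0x26,0x3d,0xb3,0x0d,0xaa,0x98,0xb9}
#1 dst[0x0a+3] := {0xcd,0x10,0x14}
#2 dst[0x18+3] := {0x43,0x25,0x1d}
#3 dst[0x1d+2] := {0xcd,0x10}
query mem[0x1e]=0x10, mem[0x0f]=0x14, mem[0x1d]=0xcd, mem[0x19]=0x25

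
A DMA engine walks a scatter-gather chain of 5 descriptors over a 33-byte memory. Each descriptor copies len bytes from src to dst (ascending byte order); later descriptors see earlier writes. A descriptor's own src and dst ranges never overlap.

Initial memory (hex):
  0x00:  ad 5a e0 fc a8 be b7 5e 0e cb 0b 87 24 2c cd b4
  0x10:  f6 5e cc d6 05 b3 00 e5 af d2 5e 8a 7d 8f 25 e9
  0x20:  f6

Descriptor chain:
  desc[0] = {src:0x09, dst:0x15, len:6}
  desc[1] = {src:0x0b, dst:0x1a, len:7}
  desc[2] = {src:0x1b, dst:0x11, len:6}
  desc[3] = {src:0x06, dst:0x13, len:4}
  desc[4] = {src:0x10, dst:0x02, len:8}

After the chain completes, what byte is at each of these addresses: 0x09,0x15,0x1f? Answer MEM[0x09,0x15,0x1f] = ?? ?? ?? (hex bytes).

[0] 0x09->0x15 len=6 : cb 0b 87 24 2c cd
[1] 0x0b->0x1a len=7 : 87 24 2c cd b4 f6 5e
[2] 0x1b->0x11 len=6 : 24 2c cd b4 f6 5e
[3] 0x06->0x13 len=4 : b7 5e 0e cb
[4] 0x10->0x02 len=8 : f6 24 2c b7 5e 0e cb 87
query mem[0x09]=0x87, mem[0x15]=0x0e, mem[0x1f]=0xf6

MEM[0x09,0x15,0x1f] = 87 0e f6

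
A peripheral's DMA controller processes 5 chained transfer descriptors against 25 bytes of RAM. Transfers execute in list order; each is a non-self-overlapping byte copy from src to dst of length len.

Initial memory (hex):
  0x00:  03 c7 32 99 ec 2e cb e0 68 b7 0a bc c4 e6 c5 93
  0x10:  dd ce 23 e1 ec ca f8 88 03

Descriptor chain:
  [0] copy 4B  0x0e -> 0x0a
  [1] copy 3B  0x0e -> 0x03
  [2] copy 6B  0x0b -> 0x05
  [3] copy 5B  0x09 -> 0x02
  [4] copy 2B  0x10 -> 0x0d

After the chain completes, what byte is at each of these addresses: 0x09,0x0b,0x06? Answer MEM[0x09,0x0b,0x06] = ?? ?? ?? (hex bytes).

#0 dst[0x0a+4] := {0xc5,0x93,0xdd,0xce}
#1 dst[0x03+3] := {0xc5,0x93,0xdd}
#2 dst[0x05+6] := {0x93,0xdd,0xce,0xc5,0x93,0xdd}
#3 dst[0x02+5] := {0x93,0xdd,0x93,0xdd,0xce}
#4 dst[0x0d+2] := {0xdd,0xce}
query mem[0x09]=0x93, mem[0x0b]=0x93, mem[0x06]=0xce

MEM[0x09,0x0b,0x06] = 93 93 ce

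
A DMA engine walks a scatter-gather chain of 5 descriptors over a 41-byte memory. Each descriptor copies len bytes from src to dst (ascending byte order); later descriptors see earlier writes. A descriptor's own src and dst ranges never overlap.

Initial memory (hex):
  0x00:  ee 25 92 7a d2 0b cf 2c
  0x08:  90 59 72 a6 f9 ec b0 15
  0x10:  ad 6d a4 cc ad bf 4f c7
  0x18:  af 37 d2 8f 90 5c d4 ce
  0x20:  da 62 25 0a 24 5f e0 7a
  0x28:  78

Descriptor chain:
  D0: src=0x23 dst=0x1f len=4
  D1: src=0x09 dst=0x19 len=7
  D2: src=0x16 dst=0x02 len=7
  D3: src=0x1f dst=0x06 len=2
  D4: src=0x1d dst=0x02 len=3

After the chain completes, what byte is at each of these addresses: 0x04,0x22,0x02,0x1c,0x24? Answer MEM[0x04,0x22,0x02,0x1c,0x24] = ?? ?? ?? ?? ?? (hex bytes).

MEM[0x04,0x22,0x02,0x1c,0x24] = 15 e0 ec f9 24

  after D0: wrote 4B at 0x1f = 0a245fe0
  after D1: wrote 7B at 0x19 = 5972a6f9ecb015
  after D2: wrote 7B at 0x02 = 4fc7af5972a6f9
  after D3: wrote 2B at 0x06 = 1524
  after D4: wrote 3B at 0x02 = ecb015
query mem[0x04]=0x15, mem[0x22]=0xe0, mem[0x02]=0xec, mem[0x1c]=0xf9, mem[0x24]=0x24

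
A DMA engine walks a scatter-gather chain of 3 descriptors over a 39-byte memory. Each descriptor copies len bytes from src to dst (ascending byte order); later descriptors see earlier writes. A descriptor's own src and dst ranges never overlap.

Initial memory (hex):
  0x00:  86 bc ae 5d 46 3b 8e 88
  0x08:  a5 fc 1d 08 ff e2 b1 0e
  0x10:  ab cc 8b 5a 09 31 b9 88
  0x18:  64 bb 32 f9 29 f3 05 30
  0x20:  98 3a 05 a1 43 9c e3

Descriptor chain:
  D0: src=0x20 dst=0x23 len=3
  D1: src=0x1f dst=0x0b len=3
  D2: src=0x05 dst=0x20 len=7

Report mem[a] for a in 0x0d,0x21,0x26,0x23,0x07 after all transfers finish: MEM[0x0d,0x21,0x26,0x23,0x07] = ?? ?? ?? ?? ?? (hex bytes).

  after D0: wrote 3B at 0x23 = 983a05
  after D1: wrote 3B at 0x0b = 30983a
  after D2: wrote 7B at 0x20 = 3b8e88a5fc1d30
query mem[0x0d]=0x3a, mem[0x21]=0x8e, mem[0x26]=0x30, mem[0x23]=0xa5, mem[0x07]=0x88

MEM[0x0d,0x21,0x26,0x23,0x07] = 3a 8e 30 a5 88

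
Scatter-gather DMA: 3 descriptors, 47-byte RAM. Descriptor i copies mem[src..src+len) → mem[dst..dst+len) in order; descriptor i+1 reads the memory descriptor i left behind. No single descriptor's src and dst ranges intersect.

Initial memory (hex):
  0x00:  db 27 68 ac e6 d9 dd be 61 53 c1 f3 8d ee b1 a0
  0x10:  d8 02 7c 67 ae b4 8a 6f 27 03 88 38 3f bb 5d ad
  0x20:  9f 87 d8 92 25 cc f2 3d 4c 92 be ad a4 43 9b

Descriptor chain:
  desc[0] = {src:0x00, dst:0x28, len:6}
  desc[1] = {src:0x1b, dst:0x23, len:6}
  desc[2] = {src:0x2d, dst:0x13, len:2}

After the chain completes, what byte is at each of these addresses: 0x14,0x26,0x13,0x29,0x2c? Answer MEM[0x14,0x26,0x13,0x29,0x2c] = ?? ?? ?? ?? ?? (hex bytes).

D0: mem[0x28..0x2d] <- [db 27 68 ac e6 d9]
D1: mem[0x23..0x28] <- [38 3f bb 5d ad 9f]
D2: mem[0x13..0x14] <- [d9 9b]
query mem[0x14]=0x9b, mem[0x26]=0x5d, mem[0x13]=0xd9, mem[0x29]=0x27, mem[0x2c]=0xe6

MEM[0x14,0x26,0x13,0x29,0x2c] = 9b 5d d9 27 e6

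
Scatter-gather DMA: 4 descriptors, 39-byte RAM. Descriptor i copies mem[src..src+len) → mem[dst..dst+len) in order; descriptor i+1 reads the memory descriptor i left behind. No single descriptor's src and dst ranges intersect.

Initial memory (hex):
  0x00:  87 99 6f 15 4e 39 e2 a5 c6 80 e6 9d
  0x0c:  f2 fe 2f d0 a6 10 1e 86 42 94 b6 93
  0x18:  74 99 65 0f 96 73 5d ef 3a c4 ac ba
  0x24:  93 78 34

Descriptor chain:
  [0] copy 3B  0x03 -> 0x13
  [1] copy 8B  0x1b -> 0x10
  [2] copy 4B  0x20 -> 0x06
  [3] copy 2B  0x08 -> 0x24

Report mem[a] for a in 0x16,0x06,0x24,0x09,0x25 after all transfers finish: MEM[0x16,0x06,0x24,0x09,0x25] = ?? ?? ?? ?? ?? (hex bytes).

MEM[0x16,0x06,0x24,0x09,0x25] = c4 3a ac ba ba

D0: mem[0x13..0x15] <- [15 4e 39]
D1: mem[0x10..0x17] <- [0f 96 73 5d ef 3a c4 ac]
D2: mem[0x06..0x09] <- [3a c4 ac ba]
D3: mem[0x24..0x25] <- [ac ba]
query mem[0x16]=0xc4, mem[0x06]=0x3a, mem[0x24]=0xac, mem[0x09]=0xba, mem[0x25]=0xba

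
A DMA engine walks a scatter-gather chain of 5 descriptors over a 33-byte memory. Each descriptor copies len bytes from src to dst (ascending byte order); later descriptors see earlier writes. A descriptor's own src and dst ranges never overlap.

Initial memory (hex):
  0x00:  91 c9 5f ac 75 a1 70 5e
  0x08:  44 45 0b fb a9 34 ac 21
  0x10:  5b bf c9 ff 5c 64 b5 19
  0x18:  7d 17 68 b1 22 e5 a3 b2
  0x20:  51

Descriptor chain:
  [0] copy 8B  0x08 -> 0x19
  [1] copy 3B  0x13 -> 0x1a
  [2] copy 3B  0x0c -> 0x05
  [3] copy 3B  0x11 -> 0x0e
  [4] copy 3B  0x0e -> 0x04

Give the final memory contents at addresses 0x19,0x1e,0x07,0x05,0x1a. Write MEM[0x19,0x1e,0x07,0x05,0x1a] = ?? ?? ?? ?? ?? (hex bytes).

MEM[0x19,0x1e,0x07,0x05,0x1a] = 44 34 ac c9 ff

  after D0: wrote 8B at 0x19 = 44450bfba934ac21
  after D1: wrote 3B at 0x1a = ff5c64
  after D2: wrote 3B at 0x05 = a934ac
  after D3: wrote 3B at 0x0e = bfc9ff
  after D4: wrote 3B at 0x04 = bfc9ff
query mem[0x19]=0x44, mem[0x1e]=0x34, mem[0x07]=0xac, mem[0x05]=0xc9, mem[0x1a]=0xff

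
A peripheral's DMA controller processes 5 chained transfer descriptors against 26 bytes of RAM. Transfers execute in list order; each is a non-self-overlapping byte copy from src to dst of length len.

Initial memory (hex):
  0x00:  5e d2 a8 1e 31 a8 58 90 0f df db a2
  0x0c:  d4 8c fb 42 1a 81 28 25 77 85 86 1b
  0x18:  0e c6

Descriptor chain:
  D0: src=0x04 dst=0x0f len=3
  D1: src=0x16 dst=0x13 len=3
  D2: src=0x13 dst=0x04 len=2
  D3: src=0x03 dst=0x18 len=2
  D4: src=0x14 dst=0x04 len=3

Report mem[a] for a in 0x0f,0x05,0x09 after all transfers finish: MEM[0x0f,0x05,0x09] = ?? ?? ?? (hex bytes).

MEM[0x0f,0x05,0x09] = 31 0e df

#0 dst[0x0f+3] := {0x31,0xa8,0x58}
#1 dst[0x13+3] := {0x86,0x1b,0x0e}
#2 dst[0x04+2] := {0x86,0x1b}
#3 dst[0x18+2] := {0x1e,0x86}
#4 dst[0x04+3] := {0x1b,0x0e,0x86}
query mem[0x0f]=0x31, mem[0x05]=0x0e, mem[0x09]=0xdf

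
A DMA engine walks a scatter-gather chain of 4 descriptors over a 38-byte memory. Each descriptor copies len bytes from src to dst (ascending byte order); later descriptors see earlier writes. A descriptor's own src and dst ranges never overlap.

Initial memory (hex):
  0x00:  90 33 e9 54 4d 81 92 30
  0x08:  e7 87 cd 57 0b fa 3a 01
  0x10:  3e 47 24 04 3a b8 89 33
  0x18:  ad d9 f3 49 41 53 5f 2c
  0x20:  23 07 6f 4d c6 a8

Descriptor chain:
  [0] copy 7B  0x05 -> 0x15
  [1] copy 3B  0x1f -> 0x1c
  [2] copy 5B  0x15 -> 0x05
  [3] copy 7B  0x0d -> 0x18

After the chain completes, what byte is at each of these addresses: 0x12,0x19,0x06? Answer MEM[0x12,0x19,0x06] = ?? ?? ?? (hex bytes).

MEM[0x12,0x19,0x06] = 24 3a 92

#0 dst[0x15+7] := {0x81,0x92,0x30,0xe7,0x87,0xcd,0x57}
#1 dst[0x1c+3] := {0x2c,0x23,0x07}
#2 dst[0x05+5] := {0x81,0x92,0x30,0xe7,0x87}
#3 dst[0x18+7] := {0xfa,0x3a,0x01,0x3e,0x47,0x24,0x04}
query mem[0x12]=0x24, mem[0x19]=0x3a, mem[0x06]=0x92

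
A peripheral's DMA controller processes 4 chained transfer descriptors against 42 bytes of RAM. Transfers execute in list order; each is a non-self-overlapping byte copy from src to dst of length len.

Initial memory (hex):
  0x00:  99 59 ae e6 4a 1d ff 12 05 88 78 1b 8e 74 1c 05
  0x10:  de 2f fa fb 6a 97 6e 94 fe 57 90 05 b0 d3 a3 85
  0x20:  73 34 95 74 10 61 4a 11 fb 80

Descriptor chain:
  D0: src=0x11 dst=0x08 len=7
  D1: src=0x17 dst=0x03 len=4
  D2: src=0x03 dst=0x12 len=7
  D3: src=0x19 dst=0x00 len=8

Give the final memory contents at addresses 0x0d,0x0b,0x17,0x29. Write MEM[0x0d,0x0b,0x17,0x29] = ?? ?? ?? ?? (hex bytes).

MEM[0x0d,0x0b,0x17,0x29] = 6e 6a 2f 80

#0 dst[0x08+7] := {0x2f,0xfa,0xfb,0x6a,0x97,0x6e,0x94}
#1 dst[0x03+4] := {0x94,0xfe,0x57,0x90}
#2 dst[0x12+7] := {0x94,0xfe,0x57,0x90,0x12,0x2f,0xfa}
#3 dst[0x00+8] := {0x57,0x90,0x05,0xb0,0xd3,0xa3,0x85,0x73}
query mem[0x0d]=0x6e, mem[0x0b]=0x6a, mem[0x17]=0x2f, mem[0x29]=0x80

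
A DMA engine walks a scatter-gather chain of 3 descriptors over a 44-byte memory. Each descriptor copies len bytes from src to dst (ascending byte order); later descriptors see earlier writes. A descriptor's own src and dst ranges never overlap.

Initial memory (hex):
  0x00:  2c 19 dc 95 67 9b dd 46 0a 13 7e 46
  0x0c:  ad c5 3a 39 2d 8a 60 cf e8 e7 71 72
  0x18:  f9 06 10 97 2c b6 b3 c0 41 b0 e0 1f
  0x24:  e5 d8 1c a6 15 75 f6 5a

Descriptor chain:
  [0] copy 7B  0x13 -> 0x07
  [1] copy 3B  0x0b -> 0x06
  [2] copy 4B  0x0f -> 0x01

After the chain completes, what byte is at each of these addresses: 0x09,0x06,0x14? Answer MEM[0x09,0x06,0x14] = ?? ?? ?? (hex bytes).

D0: mem[0x07..0x0d] <- [cf e8 e7 71 72 f9 06]
D1: mem[0x06..0x08] <- [72 f9 06]
D2: mem[0x01..0x04] <- [39 2d 8a 60]
query mem[0x09]=0xe7, mem[0x06]=0x72, mem[0x14]=0xe8

MEM[0x09,0x06,0x14] = e7 72 e8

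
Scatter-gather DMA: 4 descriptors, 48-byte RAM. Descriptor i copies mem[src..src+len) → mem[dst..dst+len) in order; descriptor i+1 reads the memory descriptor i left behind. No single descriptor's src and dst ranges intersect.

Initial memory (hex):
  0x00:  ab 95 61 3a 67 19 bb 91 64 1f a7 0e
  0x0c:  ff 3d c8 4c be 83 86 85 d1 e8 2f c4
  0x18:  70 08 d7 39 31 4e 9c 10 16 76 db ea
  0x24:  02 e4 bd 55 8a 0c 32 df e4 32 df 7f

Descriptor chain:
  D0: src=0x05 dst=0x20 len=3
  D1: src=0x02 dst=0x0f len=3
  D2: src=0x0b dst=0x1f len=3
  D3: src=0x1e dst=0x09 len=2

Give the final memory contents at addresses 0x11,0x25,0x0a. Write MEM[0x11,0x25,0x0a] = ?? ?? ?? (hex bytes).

D0: mem[0x20..0x22] <- [19 bb 91]
D1: mem[0x0f..0x11] <- [61 3a 67]
D2: mem[0x1f..0x21] <- [0e ff 3d]
D3: mem[0x09..0x0a] <- [9c 0e]
query mem[0x11]=0x67, mem[0x25]=0xe4, mem[0x0a]=0x0e

MEM[0x11,0x25,0x0a] = 67 e4 0e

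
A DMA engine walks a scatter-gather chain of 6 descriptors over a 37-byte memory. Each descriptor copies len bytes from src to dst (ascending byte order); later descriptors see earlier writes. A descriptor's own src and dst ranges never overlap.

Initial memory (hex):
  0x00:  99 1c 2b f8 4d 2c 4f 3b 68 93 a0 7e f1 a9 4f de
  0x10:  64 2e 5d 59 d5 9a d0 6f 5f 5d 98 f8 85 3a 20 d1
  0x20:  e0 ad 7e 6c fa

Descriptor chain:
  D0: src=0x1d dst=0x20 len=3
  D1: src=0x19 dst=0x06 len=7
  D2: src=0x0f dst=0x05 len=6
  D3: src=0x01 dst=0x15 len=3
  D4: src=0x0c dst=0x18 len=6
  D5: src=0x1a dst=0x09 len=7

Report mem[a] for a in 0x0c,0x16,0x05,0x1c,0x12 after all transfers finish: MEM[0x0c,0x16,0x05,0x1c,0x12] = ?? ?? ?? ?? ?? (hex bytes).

MEM[0x0c,0x16,0x05,0x1c,0x12] = 2e 2b de 64 5d

[0] 0x1d->0x20 len=3 : 3a 20 d1
[1] 0x19->0x06 len=7 : 5d 98 f8 85 3a 20 d1
[2] 0x0f->0x05 len=6 : de 64 2e 5d 59 d5
[3] 0x01->0x15 len=3 : 1c 2b f8
[4] 0x0c->0x18 len=6 : d1 a9 4f de 64 2e
[5] 0x1a->0x09 len=7 : 4f de 64 2e 20 d1 3a
query mem[0x0c]=0x2e, mem[0x16]=0x2b, mem[0x05]=0xde, mem[0x1c]=0x64, mem[0x12]=0x5d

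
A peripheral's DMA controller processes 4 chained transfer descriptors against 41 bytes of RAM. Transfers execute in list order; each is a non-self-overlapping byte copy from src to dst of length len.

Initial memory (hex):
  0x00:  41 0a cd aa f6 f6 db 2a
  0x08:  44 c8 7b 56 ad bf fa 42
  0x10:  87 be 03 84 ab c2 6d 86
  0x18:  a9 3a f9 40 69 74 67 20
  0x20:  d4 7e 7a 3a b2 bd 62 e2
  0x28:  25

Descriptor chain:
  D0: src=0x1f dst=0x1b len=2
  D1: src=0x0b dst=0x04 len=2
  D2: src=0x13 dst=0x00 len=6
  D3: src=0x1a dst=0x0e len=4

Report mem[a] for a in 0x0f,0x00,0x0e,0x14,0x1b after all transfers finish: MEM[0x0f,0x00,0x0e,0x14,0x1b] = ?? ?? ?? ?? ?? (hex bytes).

#0 dst[0x1b+2] := {0x20,0xd4}
#1 dst[0x04+2] := {0x56,0xad}
#2 dst[0x00+6] := {0x84,0xab,0xc2,0x6d,0x86,0xa9}
#3 dst[0x0e+4] := {0xf9,0x20,0xd4,0x74}
query mem[0x0f]=0x20, mem[0x00]=0x84, mem[0x0e]=0xf9, mem[0x14]=0xab, mem[0x1b]=0x20

MEM[0x0f,0x00,0x0e,0x14,0x1b] = 20 84 f9 ab 20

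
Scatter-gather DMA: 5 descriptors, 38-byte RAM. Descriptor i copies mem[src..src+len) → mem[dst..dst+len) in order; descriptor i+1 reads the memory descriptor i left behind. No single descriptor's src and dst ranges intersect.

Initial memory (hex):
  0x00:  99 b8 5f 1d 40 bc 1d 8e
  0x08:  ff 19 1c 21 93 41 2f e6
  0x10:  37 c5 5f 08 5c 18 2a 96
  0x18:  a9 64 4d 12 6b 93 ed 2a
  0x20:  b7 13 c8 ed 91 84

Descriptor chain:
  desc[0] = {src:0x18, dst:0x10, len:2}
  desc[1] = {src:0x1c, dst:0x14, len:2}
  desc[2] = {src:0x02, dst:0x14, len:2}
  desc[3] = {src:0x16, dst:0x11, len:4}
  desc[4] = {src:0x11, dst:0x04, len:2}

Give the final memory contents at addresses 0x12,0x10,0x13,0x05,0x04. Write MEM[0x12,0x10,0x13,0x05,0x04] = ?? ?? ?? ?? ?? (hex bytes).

[0] 0x18->0x10 len=2 : a9 64
[1] 0x1c->0x14 len=2 : 6b 93
[2] 0x02->0x14 len=2 : 5f 1d
[3] 0x16->0x11 len=4 : 2a 96 a9 64
[4] 0x11->0x04 len=2 : 2a 96
query mem[0x12]=0x96, mem[0x10]=0xa9, mem[0x13]=0xa9, mem[0x05]=0x96, mem[0x04]=0x2a

MEM[0x12,0x10,0x13,0x05,0x04] = 96 a9 a9 96 2a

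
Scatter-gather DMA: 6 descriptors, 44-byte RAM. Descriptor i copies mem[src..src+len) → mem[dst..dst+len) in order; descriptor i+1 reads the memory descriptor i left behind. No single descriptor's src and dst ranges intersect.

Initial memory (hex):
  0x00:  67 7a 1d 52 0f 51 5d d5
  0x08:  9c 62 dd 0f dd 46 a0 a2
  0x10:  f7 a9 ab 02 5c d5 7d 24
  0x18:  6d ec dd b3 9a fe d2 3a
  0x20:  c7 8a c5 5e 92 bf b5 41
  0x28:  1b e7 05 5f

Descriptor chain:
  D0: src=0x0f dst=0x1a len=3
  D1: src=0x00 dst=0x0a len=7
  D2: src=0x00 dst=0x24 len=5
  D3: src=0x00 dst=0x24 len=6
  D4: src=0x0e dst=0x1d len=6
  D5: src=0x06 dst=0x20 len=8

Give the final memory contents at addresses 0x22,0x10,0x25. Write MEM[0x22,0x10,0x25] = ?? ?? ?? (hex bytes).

[0] 0x0f->0x1a len=3 : a2 f7 a9
[1] 0x00->0x0a len=7 : 67 7a 1d 52 0f 51 5d
[2] 0x00->0x24 len=5 : 67 7a 1d 52 0f
[3] 0x00->0x24 len=6 : 67 7a 1d 52 0f 51
[4] 0x0e->0x1d len=6 : 0f 51 5d a9 ab 02
[5] 0x06->0x20 len=8 : 5d d5 9c 62 67 7a 1d 52
query mem[0x22]=0x9c, mem[0x10]=0x5d, mem[0x25]=0x7a

MEM[0x22,0x10,0x25] = 9c 5d 7a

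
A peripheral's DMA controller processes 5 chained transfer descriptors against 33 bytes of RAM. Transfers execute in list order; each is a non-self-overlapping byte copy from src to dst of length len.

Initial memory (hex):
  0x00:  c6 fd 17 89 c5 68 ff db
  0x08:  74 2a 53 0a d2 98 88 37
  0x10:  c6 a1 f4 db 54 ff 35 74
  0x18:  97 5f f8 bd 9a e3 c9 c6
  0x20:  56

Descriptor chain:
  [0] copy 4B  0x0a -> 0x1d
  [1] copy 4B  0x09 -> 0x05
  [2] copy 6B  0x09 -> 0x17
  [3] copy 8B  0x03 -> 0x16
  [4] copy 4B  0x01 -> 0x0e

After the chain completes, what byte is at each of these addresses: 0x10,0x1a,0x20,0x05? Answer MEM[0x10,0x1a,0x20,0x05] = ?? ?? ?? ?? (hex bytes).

MEM[0x10,0x1a,0x20,0x05] = 89 0a 98 2a

#0 dst[0x1d+4] := {0x53,0x0a,0xd2,0x98}
#1 dst[0x05+4] := {0x2a,0x53,0x0a,0xd2}
#2 dst[0x17+6] := {0x2a,0x53,0x0a,0xd2,0x98,0x88}
#3 dst[0x16+8] := {0x89,0xc5,0x2a,0x53,0x0a,0xd2,0x2a,0x53}
#4 dst[0x0e+4] := {0xfd,0x17,0x89,0xc5}
query mem[0x10]=0x89, mem[0x1a]=0x0a, mem[0x20]=0x98, mem[0x05]=0x2a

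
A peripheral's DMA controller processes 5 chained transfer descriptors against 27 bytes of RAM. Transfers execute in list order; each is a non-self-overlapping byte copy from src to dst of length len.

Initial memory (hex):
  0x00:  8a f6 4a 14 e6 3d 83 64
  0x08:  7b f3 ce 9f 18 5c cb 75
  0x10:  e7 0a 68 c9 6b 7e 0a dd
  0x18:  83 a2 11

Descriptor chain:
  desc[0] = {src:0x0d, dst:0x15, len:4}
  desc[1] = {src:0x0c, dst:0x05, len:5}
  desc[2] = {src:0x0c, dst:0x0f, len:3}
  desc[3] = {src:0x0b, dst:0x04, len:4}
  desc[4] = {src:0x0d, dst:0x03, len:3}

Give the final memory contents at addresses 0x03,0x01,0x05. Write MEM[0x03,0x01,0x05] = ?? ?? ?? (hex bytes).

D0: mem[0x15..0x18] <- [5c cb 75 e7]
D1: mem[0x05..0x09] <- [18 5c cb 75 e7]
D2: mem[0x0f..0x11] <- [18 5c cb]
D3: mem[0x04..0x07] <- [9f 18 5c cb]
D4: mem[0x03..0x05] <- [5c cb 18]
query mem[0x03]=0x5c, mem[0x01]=0xf6, mem[0x05]=0x18

MEM[0x03,0x01,0x05] = 5c f6 18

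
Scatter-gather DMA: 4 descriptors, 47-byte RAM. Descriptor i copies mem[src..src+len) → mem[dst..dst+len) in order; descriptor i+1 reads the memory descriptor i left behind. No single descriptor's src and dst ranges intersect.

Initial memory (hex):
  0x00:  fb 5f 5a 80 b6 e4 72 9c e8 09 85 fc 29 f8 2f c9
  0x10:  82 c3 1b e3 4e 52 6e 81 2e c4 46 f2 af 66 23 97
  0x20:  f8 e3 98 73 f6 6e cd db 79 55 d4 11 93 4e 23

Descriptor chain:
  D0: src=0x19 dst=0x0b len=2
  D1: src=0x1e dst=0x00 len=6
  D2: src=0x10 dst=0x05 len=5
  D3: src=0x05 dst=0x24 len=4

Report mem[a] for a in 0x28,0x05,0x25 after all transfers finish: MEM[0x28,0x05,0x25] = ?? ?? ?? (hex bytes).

MEM[0x28,0x05,0x25] = 79 82 c3

  after D0: wrote 2B at 0x0b = c446
  after D1: wrote 6B at 0x00 = 2397f8e39873
  after D2: wrote 5B at 0x05 = 82c31be34e
  after D3: wrote 4B at 0x24 = 82c31be3
query mem[0x28]=0x79, mem[0x05]=0x82, mem[0x25]=0xc3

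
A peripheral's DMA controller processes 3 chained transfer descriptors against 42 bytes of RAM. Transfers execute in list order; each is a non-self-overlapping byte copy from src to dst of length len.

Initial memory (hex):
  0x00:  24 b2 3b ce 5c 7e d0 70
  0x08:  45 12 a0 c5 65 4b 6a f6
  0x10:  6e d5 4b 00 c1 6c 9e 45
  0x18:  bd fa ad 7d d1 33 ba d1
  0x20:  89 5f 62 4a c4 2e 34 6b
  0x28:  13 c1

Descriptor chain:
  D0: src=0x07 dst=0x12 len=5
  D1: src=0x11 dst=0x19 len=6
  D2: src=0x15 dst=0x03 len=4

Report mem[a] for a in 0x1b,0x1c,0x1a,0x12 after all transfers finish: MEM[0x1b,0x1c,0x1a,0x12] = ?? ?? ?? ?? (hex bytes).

MEM[0x1b,0x1c,0x1a,0x12] = 45 12 70 70

[0] 0x07->0x12 len=5 : 70 45 12 a0 c5
[1] 0x11->0x19 len=6 : d5 70 45 12 a0 c5
[2] 0x15->0x03 len=4 : a0 c5 45 bd
query mem[0x1b]=0x45, mem[0x1c]=0x12, mem[0x1a]=0x70, mem[0x12]=0x70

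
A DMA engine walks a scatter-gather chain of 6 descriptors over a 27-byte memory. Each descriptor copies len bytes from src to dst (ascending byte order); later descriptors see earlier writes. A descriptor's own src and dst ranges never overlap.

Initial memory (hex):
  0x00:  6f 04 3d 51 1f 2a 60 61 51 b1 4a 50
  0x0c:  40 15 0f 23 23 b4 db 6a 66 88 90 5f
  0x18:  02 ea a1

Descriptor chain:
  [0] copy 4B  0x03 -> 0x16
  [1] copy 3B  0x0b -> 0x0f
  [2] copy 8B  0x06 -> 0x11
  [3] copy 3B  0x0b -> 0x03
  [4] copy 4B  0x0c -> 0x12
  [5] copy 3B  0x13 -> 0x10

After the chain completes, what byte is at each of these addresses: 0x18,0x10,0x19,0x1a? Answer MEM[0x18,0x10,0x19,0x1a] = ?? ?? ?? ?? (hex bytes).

MEM[0x18,0x10,0x19,0x1a] = 15 15 60 a1

  after D0: wrote 4B at 0x16 = 511f2a60
  after D1: wrote 3B at 0x0f = 504015
  after D2: wrote 8B at 0x11 = 606151b14a504015
  after D3: wrote 3B at 0x03 = 504015
  after D4: wrote 4B at 0x12 = 40150f50
  after D5: wrote 3B at 0x10 = 150f50
query mem[0x18]=0x15, mem[0x10]=0x15, mem[0x19]=0x60, mem[0x1a]=0xa1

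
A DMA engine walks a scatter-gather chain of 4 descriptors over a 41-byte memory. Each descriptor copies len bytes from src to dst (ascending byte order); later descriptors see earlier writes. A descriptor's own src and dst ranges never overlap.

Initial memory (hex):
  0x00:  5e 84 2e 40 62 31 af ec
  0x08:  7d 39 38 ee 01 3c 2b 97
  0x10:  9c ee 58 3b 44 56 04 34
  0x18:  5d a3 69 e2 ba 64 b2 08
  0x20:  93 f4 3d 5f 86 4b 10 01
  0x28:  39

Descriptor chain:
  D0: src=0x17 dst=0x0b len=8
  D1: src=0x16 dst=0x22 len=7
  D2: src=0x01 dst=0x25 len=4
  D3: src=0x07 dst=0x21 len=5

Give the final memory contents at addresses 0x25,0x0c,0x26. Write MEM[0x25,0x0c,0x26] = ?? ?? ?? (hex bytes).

MEM[0x25,0x0c,0x26] = 34 5d 2e

[0] 0x17->0x0b len=8 : 34 5d a3 69 e2 ba 64 b2
[1] 0x16->0x22 len=7 : 04 34 5d a3 69 e2 ba
[2] 0x01->0x25 len=4 : 84 2e 40 62
[3] 0x07->0x21 len=5 : ec 7d 39 38 34
query mem[0x25]=0x34, mem[0x0c]=0x5d, mem[0x26]=0x2e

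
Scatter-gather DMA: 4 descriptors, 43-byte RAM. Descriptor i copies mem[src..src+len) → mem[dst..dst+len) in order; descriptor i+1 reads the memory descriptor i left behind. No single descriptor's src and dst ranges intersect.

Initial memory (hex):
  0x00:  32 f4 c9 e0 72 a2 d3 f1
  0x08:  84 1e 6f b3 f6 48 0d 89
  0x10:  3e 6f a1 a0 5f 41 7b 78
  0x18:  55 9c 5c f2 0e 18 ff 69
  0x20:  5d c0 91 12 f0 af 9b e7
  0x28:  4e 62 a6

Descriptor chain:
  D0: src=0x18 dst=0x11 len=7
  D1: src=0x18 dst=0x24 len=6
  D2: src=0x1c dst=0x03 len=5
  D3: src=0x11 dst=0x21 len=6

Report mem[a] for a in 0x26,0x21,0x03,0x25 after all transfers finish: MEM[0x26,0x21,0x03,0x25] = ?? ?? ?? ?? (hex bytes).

  after D0: wrote 7B at 0x11 = 559c5cf20e18ff
  after D1: wrote 6B at 0x24 = 559c5cf20e18
  after D2: wrote 5B at 0x03 = 0e18ff695d
  after D3: wrote 6B at 0x21 = 559c5cf20e18
query mem[0x26]=0x18, mem[0x21]=0x55, mem[0x03]=0x0e, mem[0x25]=0x0e

MEM[0x26,0x21,0x03,0x25] = 18 55 0e 0e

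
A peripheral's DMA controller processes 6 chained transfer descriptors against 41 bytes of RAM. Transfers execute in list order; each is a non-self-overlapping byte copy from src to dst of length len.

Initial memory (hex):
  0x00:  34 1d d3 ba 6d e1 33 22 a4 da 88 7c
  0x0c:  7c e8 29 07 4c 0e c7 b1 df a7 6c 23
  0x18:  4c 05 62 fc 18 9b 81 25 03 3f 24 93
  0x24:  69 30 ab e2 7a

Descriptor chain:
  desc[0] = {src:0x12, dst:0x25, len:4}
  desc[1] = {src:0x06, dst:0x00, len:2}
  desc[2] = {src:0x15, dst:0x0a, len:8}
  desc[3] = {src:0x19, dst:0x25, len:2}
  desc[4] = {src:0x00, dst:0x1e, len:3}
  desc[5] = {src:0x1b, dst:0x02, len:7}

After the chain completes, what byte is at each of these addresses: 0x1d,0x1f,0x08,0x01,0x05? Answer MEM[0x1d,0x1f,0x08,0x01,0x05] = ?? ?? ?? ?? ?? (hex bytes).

MEM[0x1d,0x1f,0x08,0x01,0x05] = 9b 22 3f 22 33

#0 dst[0x25+4] := {0xc7,0xb1,0xdf,0xa7}
#1 dst[0x00+2] := {0x33,0x22}
#2 dst[0x0a+8] := {0xa7,0x6c,0x23,0x4c,0x05,0x62,0xfc,0x18}
#3 dst[0x25+2] := {0x05,0x62}
#4 dst[0x1e+3] := {0x33,0x22,0xd3}
#5 dst[0x02+7] := {0xfc,0x18,0x9b,0x33,0x22,0xd3,0x3f}
query mem[0x1d]=0x9b, mem[0x1f]=0x22, mem[0x08]=0x3f, mem[0x01]=0x22, mem[0x05]=0x33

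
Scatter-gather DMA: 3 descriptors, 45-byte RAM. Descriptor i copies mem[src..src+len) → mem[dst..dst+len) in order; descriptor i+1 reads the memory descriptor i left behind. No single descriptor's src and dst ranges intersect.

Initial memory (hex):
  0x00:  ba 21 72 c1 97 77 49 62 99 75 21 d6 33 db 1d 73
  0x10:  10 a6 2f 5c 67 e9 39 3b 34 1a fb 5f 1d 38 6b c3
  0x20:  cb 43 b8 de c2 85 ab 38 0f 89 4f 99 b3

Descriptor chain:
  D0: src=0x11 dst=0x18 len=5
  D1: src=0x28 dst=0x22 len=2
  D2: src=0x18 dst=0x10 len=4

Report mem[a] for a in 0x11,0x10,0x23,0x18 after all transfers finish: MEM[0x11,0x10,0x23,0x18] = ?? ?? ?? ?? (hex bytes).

D0: mem[0x18..0x1c] <- [a6 2f 5c 67 e9]
D1: mem[0x22..0x23] <- [0f 89]
D2: mem[0x10..0x13] <- [a6 2f 5c 67]
query mem[0x11]=0x2f, mem[0x10]=0xa6, mem[0x23]=0x89, mem[0x18]=0xa6

MEM[0x11,0x10,0x23,0x18] = 2f a6 89 a6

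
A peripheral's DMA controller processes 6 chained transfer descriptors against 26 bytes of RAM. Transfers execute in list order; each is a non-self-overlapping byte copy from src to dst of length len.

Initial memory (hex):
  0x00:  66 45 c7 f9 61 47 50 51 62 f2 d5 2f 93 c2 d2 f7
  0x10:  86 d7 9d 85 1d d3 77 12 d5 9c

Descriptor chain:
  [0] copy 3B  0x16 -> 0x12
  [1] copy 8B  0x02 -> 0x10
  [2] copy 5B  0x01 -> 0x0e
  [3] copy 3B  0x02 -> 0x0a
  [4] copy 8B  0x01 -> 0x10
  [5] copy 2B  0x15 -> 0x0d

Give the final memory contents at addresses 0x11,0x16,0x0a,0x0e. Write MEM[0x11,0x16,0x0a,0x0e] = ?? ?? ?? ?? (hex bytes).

D0: mem[0x12..0x14] <- [77 12 d5]
D1: mem[0x10..0x17] <- [c7 f9 61 47 50 51 62 f2]
D2: mem[0x0e..0x12] <- [45 c7 f9 61 47]
D3: mem[0x0a..0x0c] <- [c7 f9 61]
D4: mem[0x10..0x17] <- [45 c7 f9 61 47 50 51 62]
D5: mem[0x0d..0x0e] <- [50 51]
query mem[0x11]=0xc7, mem[0x16]=0x51, mem[0x0a]=0xc7, mem[0x0e]=0x51

MEM[0x11,0x16,0x0a,0x0e] = c7 51 c7 51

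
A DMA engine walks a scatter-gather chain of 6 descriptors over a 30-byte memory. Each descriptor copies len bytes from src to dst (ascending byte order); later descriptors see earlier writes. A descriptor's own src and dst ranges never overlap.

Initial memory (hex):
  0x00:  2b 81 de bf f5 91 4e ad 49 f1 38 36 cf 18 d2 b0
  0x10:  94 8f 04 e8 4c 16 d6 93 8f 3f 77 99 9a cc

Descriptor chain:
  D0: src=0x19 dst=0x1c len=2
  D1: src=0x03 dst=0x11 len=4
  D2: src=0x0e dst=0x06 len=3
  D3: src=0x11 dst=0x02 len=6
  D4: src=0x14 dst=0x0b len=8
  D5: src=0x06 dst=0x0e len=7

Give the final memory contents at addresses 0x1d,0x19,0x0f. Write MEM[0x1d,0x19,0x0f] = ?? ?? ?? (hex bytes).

[0] 0x19->0x1c len=2 : 3f 77
[1] 0x03->0x11 len=4 : bf f5 91 4e
[2] 0x0e->0x06 len=3 : d2 b0 94
[3] 0x11->0x02 len=6 : bf f5 91 4e 16 d6
[4] 0x14->0x0b len=8 : 4e 16 d6 93 8f 3f 77 99
[5] 0x06->0x0e len=7 : 16 d6 94 f1 38 4e 16
query mem[0x1d]=0x77, mem[0x19]=0x3f, mem[0x0f]=0xd6

MEM[0x1d,0x19,0x0f] = 77 3f d6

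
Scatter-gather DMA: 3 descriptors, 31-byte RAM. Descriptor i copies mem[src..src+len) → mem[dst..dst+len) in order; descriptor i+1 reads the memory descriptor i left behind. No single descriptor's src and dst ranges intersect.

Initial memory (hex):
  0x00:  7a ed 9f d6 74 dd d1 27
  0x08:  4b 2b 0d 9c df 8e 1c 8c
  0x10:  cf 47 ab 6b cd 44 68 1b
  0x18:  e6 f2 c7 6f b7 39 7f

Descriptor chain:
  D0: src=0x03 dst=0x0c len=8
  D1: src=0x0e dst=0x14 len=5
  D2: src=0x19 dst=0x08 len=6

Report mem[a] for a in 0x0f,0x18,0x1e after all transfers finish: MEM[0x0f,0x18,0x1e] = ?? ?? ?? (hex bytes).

MEM[0x0f,0x18,0x1e] = d1 2b 7f

D0: mem[0x0c..0x13] <- [d6 74 dd d1 27 4b 2b 0d]
D1: mem[0x14..0x18] <- [dd d1 27 4b 2b]
D2: mem[0x08..0x0d] <- [f2 c7 6f b7 39 7f]
query mem[0x0f]=0xd1, mem[0x18]=0x2b, mem[0x1e]=0x7f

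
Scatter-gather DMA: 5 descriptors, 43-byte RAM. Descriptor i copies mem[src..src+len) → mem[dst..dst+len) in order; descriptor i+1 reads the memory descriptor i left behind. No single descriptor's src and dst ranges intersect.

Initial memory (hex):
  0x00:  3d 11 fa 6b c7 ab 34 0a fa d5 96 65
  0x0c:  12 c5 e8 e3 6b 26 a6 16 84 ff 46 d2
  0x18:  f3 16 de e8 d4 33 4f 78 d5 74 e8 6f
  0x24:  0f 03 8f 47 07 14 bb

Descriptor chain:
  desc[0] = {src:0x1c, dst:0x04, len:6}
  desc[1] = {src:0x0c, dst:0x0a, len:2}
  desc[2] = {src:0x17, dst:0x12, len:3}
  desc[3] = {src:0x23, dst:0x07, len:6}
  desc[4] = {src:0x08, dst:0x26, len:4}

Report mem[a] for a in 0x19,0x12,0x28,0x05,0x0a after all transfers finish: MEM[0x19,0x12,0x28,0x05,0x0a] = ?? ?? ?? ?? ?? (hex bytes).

MEM[0x19,0x12,0x28,0x05,0x0a] = 16 d2 8f 33 8f

#0 dst[0x04+6] := {0xd4,0x33,0x4f,0x78,0xd5,0x74}
#1 dst[0x0a+2] := {0x12,0xc5}
#2 dst[0x12+3] := {0xd2,0xf3,0x16}
#3 dst[0x07+6] := {0x6f,0x0f,0x03,0x8f,0x47,0x07}
#4 dst[0x26+4] := {0x0f,0x03,0x8f,0x47}
query mem[0x19]=0x16, mem[0x12]=0xd2, mem[0x28]=0x8f, mem[0x05]=0x33, mem[0x0a]=0x8f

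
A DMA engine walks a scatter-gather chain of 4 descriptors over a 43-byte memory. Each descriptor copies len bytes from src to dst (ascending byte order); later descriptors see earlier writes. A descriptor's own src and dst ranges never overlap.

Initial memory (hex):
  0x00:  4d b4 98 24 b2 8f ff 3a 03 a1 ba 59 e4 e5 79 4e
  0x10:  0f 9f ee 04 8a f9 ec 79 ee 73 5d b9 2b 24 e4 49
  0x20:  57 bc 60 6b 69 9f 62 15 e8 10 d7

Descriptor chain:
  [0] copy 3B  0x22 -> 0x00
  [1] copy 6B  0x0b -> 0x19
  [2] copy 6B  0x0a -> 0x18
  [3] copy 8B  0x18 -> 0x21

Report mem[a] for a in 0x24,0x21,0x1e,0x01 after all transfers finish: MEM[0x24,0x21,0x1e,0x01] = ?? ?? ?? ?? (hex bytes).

MEM[0x24,0x21,0x1e,0x01] = e5 ba 0f 6b

#0 dst[0x00+3] := {0x60,0x6b,0x69}
#1 dst[0x19+6] := {0x59,0xe4,0xe5,0x79,0x4e,0x0f}
#2 dst[0x18+6] := {0xba,0x59,0xe4,0xe5,0x79,0x4e}
#3 dst[0x21+8] := {0xba,0x59,0xe4,0xe5,0x79,0x4e,0x0f,0x49}
query mem[0x24]=0xe5, mem[0x21]=0xba, mem[0x1e]=0x0f, mem[0x01]=0x6b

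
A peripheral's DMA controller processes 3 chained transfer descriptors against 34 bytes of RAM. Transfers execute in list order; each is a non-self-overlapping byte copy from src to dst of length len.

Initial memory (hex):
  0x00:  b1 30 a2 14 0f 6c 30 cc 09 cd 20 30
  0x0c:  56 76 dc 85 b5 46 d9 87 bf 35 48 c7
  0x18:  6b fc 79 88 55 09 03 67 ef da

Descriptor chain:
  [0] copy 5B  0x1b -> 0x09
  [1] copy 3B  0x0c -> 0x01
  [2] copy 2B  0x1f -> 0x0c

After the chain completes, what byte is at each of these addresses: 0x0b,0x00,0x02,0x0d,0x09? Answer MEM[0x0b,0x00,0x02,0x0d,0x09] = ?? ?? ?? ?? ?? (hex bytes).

[0] 0x1b->0x09 len=5 : 88 55 09 03 67
[1] 0x0c->0x01 len=3 : 03 67 dc
[2] 0x1f->0x0c len=2 : 67 ef
query mem[0x0b]=0x09, mem[0x00]=0xb1, mem[0x02]=0x67, mem[0x0d]=0xef, mem[0x09]=0x88

MEM[0x0b,0x00,0x02,0x0d,0x09] = 09 b1 67 ef 88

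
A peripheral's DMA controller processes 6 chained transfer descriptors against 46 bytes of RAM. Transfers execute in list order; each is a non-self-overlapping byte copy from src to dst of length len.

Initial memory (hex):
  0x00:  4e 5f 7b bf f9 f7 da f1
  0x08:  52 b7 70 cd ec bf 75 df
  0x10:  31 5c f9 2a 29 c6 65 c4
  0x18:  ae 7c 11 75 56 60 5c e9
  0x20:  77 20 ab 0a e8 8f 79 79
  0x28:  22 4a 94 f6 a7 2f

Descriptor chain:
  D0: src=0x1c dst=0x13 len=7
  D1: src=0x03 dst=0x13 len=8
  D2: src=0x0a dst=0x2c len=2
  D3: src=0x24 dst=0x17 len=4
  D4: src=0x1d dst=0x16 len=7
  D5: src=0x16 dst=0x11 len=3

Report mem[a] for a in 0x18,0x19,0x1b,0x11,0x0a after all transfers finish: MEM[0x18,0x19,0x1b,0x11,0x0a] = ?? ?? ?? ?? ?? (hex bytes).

D0: mem[0x13..0x19] <- [56 60 5c e9 77 20 ab]
D1: mem[0x13..0x1a] <- [bf f9 f7 da f1 52 b7 70]
D2: mem[0x2c..0x2d] <- [70 cd]
D3: mem[0x17..0x1a] <- [e8 8f 79 79]
D4: mem[0x16..0x1c] <- [60 5c e9 77 20 ab 0a]
D5: mem[0x11..0x13] <- [60 5c e9]
query mem[0x18]=0xe9, mem[0x19]=0x77, mem[0x1b]=0xab, mem[0x11]=0x60, mem[0x0a]=0x70

MEM[0x18,0x19,0x1b,0x11,0x0a] = e9 77 ab 60 70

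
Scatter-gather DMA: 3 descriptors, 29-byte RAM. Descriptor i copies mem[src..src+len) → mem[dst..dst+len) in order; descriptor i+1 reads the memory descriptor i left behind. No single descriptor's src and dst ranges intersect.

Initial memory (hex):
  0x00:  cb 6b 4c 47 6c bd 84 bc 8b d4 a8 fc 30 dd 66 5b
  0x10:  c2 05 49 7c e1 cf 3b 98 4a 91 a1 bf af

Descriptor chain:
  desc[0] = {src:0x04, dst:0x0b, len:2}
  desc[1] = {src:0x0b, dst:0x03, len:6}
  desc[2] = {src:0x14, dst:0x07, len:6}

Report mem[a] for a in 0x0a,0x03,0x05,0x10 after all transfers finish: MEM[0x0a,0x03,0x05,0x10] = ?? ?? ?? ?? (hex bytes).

D0: mem[0x0b..0x0c] <- [6c bd]
D1: mem[0x03..0x08] <- [6c bd dd 66 5b c2]
D2: mem[0x07..0x0c] <- [e1 cf 3b 98 4a 91]
query mem[0x0a]=0x98, mem[0x03]=0x6c, mem[0x05]=0xdd, mem[0x10]=0xc2

MEM[0x0a,0x03,0x05,0x10] = 98 6c dd c2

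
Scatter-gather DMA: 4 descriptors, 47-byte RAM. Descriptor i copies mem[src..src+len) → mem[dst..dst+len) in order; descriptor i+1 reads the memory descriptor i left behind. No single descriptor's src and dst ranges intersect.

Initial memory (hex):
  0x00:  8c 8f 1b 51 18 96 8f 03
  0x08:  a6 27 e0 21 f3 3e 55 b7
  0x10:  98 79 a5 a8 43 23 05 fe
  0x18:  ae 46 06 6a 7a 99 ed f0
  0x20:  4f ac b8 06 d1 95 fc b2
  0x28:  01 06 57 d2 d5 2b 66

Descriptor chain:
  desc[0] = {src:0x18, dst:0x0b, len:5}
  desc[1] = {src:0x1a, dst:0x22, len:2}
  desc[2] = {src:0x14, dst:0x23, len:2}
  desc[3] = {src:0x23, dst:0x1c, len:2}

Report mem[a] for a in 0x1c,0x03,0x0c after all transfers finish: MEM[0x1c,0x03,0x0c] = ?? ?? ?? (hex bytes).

  after D0: wrote 5B at 0x0b = ae46066a7a
  after D1: wrote 2B at 0x22 = 066a
  after D2: wrote 2B at 0x23 = 4323
  after D3: wrote 2B at 0x1c = 4323
query mem[0x1c]=0x43, mem[0x03]=0x51, mem[0x0c]=0x46

MEM[0x1c,0x03,0x0c] = 43 51 46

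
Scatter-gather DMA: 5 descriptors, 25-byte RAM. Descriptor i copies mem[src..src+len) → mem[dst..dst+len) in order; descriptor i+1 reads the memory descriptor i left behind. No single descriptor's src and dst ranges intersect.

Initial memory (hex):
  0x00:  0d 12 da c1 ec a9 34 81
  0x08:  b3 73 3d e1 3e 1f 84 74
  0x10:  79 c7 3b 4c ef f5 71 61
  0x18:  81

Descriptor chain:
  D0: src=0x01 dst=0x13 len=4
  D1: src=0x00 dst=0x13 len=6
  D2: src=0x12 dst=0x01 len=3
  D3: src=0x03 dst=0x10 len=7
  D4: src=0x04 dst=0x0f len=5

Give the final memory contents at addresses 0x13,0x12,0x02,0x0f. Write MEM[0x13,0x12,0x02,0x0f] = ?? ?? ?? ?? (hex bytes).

MEM[0x13,0x12,0x02,0x0f] = b3 81 0d ec

[0] 0x01->0x13 len=4 : 12 da c1 ec
[1] 0x00->0x13 len=6 : 0d 12 da c1 ec a9
[2] 0x12->0x01 len=3 : 3b 0d 12
[3] 0x03->0x10 len=7 : 12 ec a9 34 81 b3 73
[4] 0x04->0x0f len=5 : ec a9 34 81 b3
query mem[0x13]=0xb3, mem[0x12]=0x81, mem[0x02]=0x0d, mem[0x0f]=0xec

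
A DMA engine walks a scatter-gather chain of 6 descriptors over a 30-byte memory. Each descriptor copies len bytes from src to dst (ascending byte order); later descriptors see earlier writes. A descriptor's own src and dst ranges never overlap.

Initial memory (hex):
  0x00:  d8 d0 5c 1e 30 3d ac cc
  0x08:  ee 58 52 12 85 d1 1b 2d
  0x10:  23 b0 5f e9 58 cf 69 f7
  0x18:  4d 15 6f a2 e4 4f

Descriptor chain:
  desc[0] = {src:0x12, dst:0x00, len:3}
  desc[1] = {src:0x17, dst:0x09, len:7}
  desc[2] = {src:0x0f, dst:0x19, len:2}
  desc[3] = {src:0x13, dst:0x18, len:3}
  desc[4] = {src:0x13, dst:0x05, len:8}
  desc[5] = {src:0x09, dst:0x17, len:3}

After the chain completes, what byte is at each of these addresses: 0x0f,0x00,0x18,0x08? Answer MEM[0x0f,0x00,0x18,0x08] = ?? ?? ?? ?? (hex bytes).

MEM[0x0f,0x00,0x18,0x08] = 4f 5f e9 69

D0: mem[0x00..0x02] <- [5f e9 58]
D1: mem[0x09..0x0f] <- [f7 4d 15 6f a2 e4 4f]
D2: mem[0x19..0x1a] <- [4f 23]
D3: mem[0x18..0x1a] <- [e9 58 cf]
D4: mem[0x05..0x0c] <- [e9 58 cf 69 f7 e9 58 cf]
D5: mem[0x17..0x19] <- [f7 e9 58]
query mem[0x0f]=0x4f, mem[0x00]=0x5f, mem[0x18]=0xe9, mem[0x08]=0x69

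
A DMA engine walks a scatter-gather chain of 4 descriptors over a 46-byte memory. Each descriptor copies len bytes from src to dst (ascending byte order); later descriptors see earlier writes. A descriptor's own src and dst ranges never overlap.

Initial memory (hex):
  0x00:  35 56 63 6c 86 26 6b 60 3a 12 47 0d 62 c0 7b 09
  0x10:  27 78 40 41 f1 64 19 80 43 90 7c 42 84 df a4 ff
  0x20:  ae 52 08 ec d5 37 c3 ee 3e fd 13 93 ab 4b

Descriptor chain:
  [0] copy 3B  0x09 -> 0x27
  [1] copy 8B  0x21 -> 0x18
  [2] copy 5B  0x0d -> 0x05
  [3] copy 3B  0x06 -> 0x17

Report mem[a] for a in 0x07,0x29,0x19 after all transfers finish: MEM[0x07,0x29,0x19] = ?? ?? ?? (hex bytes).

[0] 0x09->0x27 len=3 : 12 47 0d
[1] 0x21->0x18 len=8 : 52 08 ec d5 37 c3 12 47
[2] 0x0d->0x05 len=5 : c0 7b 09 27 78
[3] 0x06->0x17 len=3 : 7b 09 27
query mem[0x07]=0x09, mem[0x29]=0x0d, mem[0x19]=0x27

MEM[0x07,0x29,0x19] = 09 0d 27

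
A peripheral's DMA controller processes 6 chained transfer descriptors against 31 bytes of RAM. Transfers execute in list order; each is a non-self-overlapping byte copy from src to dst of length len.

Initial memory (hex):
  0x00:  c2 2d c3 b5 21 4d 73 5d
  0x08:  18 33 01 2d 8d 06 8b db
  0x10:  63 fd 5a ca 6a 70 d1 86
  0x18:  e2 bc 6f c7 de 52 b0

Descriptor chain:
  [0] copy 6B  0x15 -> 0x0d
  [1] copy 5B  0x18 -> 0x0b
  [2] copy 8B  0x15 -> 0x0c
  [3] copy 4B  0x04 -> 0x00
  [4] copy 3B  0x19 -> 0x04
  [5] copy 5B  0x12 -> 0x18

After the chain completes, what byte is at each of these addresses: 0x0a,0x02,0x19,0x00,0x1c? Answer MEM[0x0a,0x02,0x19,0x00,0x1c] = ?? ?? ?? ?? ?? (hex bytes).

MEM[0x0a,0x02,0x19,0x00,0x1c] = 01 73 de 21 d1

D0: mem[0x0d..0x12] <- [70 d1 86 e2 bc 6f]
D1: mem[0x0b..0x0f] <- [e2 bc 6f c7 de]
D2: mem[0x0c..0x13] <- [70 d1 86 e2 bc 6f c7 de]
D3: mem[0x00..0x03] <- [21 4d 73 5d]
D4: mem[0x04..0x06] <- [bc 6f c7]
D5: mem[0x18..0x1c] <- [c7 de 6a 70 d1]
query mem[0x0a]=0x01, mem[0x02]=0x73, mem[0x19]=0xde, mem[0x00]=0x21, mem[0x1c]=0xd1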